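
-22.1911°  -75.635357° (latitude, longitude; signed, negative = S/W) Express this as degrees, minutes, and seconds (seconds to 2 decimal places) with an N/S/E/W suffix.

22°11′27.96″ S, 75°38′7.29″ W

Latitude is negative → S; |value| = 22.191100
Latitude: 0.191100 × 60 = 11.46600′ → 11′, remainder × 60 = 27.9600″
Longitude is negative → W; |value| = 75.635357
Longitude: 0.635357° → 38.12142′; 0.12142 × 60 = 7.2852″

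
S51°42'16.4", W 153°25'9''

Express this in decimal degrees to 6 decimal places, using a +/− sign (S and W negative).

-51.704556, -153.419167

Lat: 42′ + 16.4″ = 42.27333′; 51 + 42.27333/60 = 51.7045556
S → negative
Longitude: 25′ + 9″ = 25.15000′; 153 + 25.15000/60 = 153.4191667
hemisphere W, so the sign is −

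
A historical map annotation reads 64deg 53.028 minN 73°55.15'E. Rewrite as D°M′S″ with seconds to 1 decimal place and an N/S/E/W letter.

φ: 53.02800′ → 53′ and 0.02800 × 60 = 1.680″
λ: 55.15000′ → 55′ and 0.15000 × 60 = 9.000″

64°53′1.7″ N, 73°55′9.0″ E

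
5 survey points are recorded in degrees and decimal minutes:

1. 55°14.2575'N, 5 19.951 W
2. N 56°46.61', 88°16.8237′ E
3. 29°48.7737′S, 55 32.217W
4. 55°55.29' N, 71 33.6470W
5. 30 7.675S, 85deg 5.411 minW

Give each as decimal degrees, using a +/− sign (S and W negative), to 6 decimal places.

Point 1:
  Latitude: 14.2575′ = 0.237625°; total 55.2376250
  N → positive
  λ: 5 + 19.951/60 = 5.3325167
  hemisphere W, so the sign is −
Point 2:
  Lat: 46.61′ = 0.776833°; total 56.7768333
  N → positive
  λ: 88 + 16.8237/60 = 88.2803950
  E ⇒ keep positive
Point 3:
  Lat: 29 + 48.7737/60 = 29.8128950
  hemisphere S, so the sign is −
  λ: 55 + 32.217/60 = 55.5369500
  hemisphere W, so the sign is −
Point 4:
  Lat: 55.29′ = 0.921500°; total 55.9215000
  N → positive
  λ: 71 + 33.647/60 = 71.5607833
  W ⇒ negate
Point 5:
  φ: 30 + 7.675/60 = 30.1279167
  S → negative
  Longitude: 85 + 5.411/60 = 85.0901833
  W → negative

1. 55.237625, -5.332517
2. 56.776833, 88.280395
3. -29.812895, -55.536950
4. 55.921500, -71.560783
5. -30.127917, -85.090183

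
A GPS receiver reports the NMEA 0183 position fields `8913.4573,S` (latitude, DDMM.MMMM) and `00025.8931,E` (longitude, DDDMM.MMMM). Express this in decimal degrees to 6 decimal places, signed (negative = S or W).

φ: degrees = first 2 digits = 89, minutes = 13.4573; 89 + 13.4573/60 = 89.2242883
S ⇒ negate
λ: degrees = first 3 digits = 0, minutes = 25.8931; 0 + 25.8931/60 = 0.4315517
E ⇒ keep positive

-89.224288, 0.431552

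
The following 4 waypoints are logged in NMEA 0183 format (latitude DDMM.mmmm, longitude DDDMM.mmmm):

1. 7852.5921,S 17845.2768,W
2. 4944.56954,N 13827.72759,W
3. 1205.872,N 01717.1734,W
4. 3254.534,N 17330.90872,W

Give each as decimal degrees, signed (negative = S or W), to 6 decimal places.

1. -78.876535, -178.754613
2. 49.742826, -138.462127
3. 12.097867, -17.286223
4. 32.908900, -173.515145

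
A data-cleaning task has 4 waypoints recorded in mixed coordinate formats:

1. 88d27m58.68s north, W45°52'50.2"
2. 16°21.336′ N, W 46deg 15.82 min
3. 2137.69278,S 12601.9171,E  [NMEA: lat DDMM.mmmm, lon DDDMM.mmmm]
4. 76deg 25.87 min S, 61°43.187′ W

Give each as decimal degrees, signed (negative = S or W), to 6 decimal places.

1. 88.466300, -45.880611
2. 16.355600, -46.263667
3. -21.628213, 126.031952
4. -76.431167, -61.719783

Point 1:
  Lat: 88 + 27/60 + 58.68/3600 = 88.4663000
  N ⇒ keep positive
  λ: 52′ + 50.2″ = 52.83667′; 45 + 52.83667/60 = 45.8806111
  W → negative
Point 2:
  Latitude: 21.336′ = 0.355600°; total 16.3556000
  N → positive
  Longitude: 46 + 15.82/60 = 46.2636667
  hemisphere W, so the sign is −
Point 3:
  Lat: split at 2 digits → 21° and 37.69278′; 21 + 37.69278/60 = 21.6282130
  S ⇒ negate
  Lon: degrees = first 3 digits = 126, minutes = 1.9171; 126 + 1.9171/60 = 126.0319517
  E ⇒ keep positive
Point 4:
  Lat: 25.87′ = 0.431167°; total 76.4311667
  S → negative
  Longitude: 61 + 43.187/60 = 61.7197833
  W → negative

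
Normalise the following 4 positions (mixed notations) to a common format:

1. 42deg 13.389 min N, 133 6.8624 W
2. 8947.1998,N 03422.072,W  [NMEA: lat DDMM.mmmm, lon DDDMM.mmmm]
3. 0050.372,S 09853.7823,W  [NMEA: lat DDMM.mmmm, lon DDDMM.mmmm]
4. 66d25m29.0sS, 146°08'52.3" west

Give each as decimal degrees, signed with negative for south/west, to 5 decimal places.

Point 1:
  φ: 13.389′ = 0.223150°; total 42.223150
  N ⇒ keep positive
  Longitude: 133 + 6.8624/60 = 133.114373
  W ⇒ negate
Point 2:
  Latitude: degrees = first 2 digits = 89, minutes = 47.1998; 89 + 47.1998/60 = 89.786663
  N → positive
  λ: degrees = first 3 digits = 34, minutes = 22.072; 34 + 22.072/60 = 34.367867
  W → negative
Point 3:
  φ: degrees = first 2 digits = 0, minutes = 50.372; 0 + 50.372/60 = 0.839533
  hemisphere S, so the sign is −
  λ: degrees = first 3 digits = 98, minutes = 53.7823; 98 + 53.7823/60 = 98.896372
  W ⇒ negate
Point 4:
  φ: 66° + 25/60 + 29/3600 = 66 + 0.416667 + 0.008056 = 66.424722
  S ⇒ negate
  Longitude: 146 + 8/60 + 52.3/3600 = 146.147861
  W → negative

1. 42.22315, -133.11437
2. 89.78666, -34.36787
3. -0.83953, -98.89637
4. -66.42472, -146.14786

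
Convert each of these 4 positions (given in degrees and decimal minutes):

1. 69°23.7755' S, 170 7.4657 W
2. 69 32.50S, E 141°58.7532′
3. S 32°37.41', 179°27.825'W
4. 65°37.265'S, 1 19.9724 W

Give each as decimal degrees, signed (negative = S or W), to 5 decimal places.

Point 1:
  Latitude: 69 + 23.7755/60 = 69.396258
  S ⇒ negate
  Longitude: 7.4657′ = 0.124428°; total 170.124428
  W → negative
Point 2:
  φ: 69 + 32.5/60 = 69.541667
  S → negative
  Lon: 58.7532′ = 0.979220°; total 141.979220
  E ⇒ keep positive
Point 3:
  φ: 32 + 37.41/60 = 32.623500
  hemisphere S, so the sign is −
  λ: 27.825′ = 0.463750°; total 179.463750
  W → negative
Point 4:
  Latitude: 37.265′ = 0.621083°; total 65.621083
  S → negative
  Longitude: 1 + 19.9724/60 = 1.332873
  hemisphere W, so the sign is −

1. -69.39626, -170.12443
2. -69.54167, 141.97922
3. -32.62350, -179.46375
4. -65.62108, -1.33287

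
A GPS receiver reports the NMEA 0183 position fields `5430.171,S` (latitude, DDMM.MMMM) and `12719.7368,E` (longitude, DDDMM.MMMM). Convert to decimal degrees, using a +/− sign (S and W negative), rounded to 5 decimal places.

Lat: degrees = first 2 digits = 54, minutes = 30.171; 54 + 30.171/60 = 54.502850
S → negative
λ: split at 3 digits → 127° and 19.7368′; 127 + 19.7368/60 = 127.328947
E → positive

-54.50285, 127.32895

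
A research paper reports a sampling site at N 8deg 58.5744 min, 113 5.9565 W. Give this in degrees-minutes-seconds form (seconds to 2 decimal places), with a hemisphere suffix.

8°58′34.46″ N, 113°05′57.39″ W

Latitude: fractional minutes 0.57440 × 60 = 34.4640″
λ: fractional minutes 0.95650 × 60 = 57.3900″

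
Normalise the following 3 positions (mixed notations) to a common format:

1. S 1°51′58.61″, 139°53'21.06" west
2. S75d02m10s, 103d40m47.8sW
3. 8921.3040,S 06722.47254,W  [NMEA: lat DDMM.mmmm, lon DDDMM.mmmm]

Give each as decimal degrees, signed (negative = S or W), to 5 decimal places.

1. -1.86628, -139.88918
2. -75.03611, -103.67994
3. -89.35507, -67.37454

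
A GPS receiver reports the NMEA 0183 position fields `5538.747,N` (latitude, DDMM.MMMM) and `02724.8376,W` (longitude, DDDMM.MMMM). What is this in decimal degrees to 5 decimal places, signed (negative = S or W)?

Lat: split at 2 digits → 55° and 38.747′; 55 + 38.747/60 = 55.645783
N ⇒ keep positive
Longitude: degrees = first 3 digits = 27, minutes = 24.8376; 27 + 24.8376/60 = 27.413960
hemisphere W, so the sign is −

55.64578, -27.41396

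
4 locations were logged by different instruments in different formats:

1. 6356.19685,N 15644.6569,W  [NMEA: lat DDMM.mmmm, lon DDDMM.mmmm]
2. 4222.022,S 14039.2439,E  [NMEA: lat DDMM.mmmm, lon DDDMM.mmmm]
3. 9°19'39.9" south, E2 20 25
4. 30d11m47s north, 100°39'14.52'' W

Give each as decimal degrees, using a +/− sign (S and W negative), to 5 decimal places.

Point 1:
  Latitude: degrees = first 2 digits = 63, minutes = 56.19685; 63 + 56.19685/60 = 63.936614
  N → positive
  Longitude: degrees = first 3 digits = 156, minutes = 44.6569; 156 + 44.6569/60 = 156.744282
  W → negative
Point 2:
  Latitude: split at 2 digits → 42° and 22.022′; 42 + 22.022/60 = 42.367033
  S ⇒ negate
  Longitude: degrees = first 3 digits = 140, minutes = 39.2439; 140 + 39.2439/60 = 140.654065
  E → positive
Point 3:
  Lat: 9 + 19/60 + 39.9/3600 = 9.327750
  hemisphere S, so the sign is −
  Longitude: 20′ + 25″ = 20.41667′; 2 + 20.41667/60 = 2.340278
  E ⇒ keep positive
Point 4:
  φ: 11′ + 47″ = 11.78333′; 30 + 11.78333/60 = 30.196389
  N → positive
  Lon: 100 + 39/60 + 14.52/3600 = 100.654033
  W ⇒ negate

1. 63.93661, -156.74428
2. -42.36703, 140.65407
3. -9.32775, 2.34028
4. 30.19639, -100.65403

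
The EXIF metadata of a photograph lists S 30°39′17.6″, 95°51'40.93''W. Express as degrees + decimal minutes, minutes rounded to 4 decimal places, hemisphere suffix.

30° 39.2933′ S, 95° 51.6822′ W

Latitude: seconds/60 = 0.29333; minutes = 39 + 0.29333 = 39.293333
Longitude: seconds/60 = 0.68217; minutes = 51 + 0.68217 = 51.682167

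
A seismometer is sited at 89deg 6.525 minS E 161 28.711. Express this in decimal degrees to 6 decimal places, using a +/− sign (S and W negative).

-89.108750, 161.478517

Lat: 6.525′ = 0.108750°; total 89.1087500
S → negative
λ: 161 + 28.711/60 = 161.4785167
E ⇒ keep positive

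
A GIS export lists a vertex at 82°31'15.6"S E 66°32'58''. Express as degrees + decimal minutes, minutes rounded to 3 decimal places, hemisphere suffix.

82° 31.260′ S, 66° 32.967′ E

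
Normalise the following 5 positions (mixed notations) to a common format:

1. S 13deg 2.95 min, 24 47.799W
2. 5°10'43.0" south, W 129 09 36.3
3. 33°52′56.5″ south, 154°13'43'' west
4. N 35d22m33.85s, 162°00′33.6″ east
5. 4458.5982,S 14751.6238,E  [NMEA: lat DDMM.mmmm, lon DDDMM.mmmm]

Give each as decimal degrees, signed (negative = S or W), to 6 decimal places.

Point 1:
  φ: 2.95′ = 0.049167°; total 13.0491667
  S ⇒ negate
  λ: 47.799′ = 0.796650°; total 24.7966500
  hemisphere W, so the sign is −
Point 2:
  φ: 5° + 10/60 + 43/3600 = 5 + 0.166667 + 0.011944 = 5.1786111
  S → negative
  Lon: 9′ + 36.3″ = 9.60500′; 129 + 9.60500/60 = 129.1600833
  W → negative
Point 3:
  φ: 52′ + 56.5″ = 52.94167′; 33 + 52.94167/60 = 33.8823611
  hemisphere S, so the sign is −
  Longitude: 154 + 13/60 + 43/3600 = 154.2286111
  W → negative
Point 4:
  Lat: 35 + 22/60 + 33.85/3600 = 35.3760694
  N ⇒ keep positive
  λ: 0′ + 33.6″ = 0.56000′; 162 + 0.56000/60 = 162.0093333
  E → positive
Point 5:
  Latitude: degrees = first 2 digits = 44, minutes = 58.5982; 44 + 58.5982/60 = 44.9766367
  hemisphere S, so the sign is −
  Longitude: split at 3 digits → 147° and 51.6238′; 147 + 51.6238/60 = 147.8603967
  E → positive

1. -13.049167, -24.796650
2. -5.178611, -129.160083
3. -33.882361, -154.228611
4. 35.376069, 162.009333
5. -44.976637, 147.860397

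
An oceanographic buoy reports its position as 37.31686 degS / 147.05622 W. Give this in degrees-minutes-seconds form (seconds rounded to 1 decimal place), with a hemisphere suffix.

37°19′0.7″ S, 147°03′22.4″ W

Latitude: 0.316860° → 19.01160′; 0.01160 × 60 = 0.696″
Lon: whole degrees 147; 3.37320′ → 3′ and 22.392″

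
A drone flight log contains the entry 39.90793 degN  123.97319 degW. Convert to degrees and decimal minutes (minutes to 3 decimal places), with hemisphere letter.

φ: 39° + 0.907930 × 60 = 39° 54.47580′
λ: fractional part 0.973190 → 58.39140 minutes

39° 54.476′ N, 123° 58.391′ W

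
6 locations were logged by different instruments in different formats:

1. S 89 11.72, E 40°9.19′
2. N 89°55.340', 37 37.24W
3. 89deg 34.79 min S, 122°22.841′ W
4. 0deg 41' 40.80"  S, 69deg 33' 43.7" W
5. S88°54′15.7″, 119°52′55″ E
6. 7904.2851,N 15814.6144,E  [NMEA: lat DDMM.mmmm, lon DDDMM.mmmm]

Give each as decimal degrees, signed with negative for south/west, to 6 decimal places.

Point 1:
  Lat: 89 + 11.72/60 = 89.1953333
  S ⇒ negate
  Lon: 40 + 9.19/60 = 40.1531667
  E ⇒ keep positive
Point 2:
  φ: 55.34′ = 0.922333°; total 89.9223333
  N → positive
  Longitude: 37 + 37.24/60 = 37.6206667
  W → negative
Point 3:
  Latitude: 34.79′ = 0.579833°; total 89.5798333
  hemisphere S, so the sign is −
  λ: 22.841′ = 0.380683°; total 122.3806833
  W ⇒ negate
Point 4:
  Latitude: 41′ + 40.8″ = 41.68000′; 0 + 41.68000/60 = 0.6946667
  hemisphere S, so the sign is −
  Longitude: 69 + 33/60 + 43.7/3600 = 69.5621389
  W → negative
Point 5:
  φ: 54′ + 15.7″ = 54.26167′; 88 + 54.26167/60 = 88.9043611
  S → negative
  Longitude: 119° + 52/60 + 55/3600 = 119 + 0.866667 + 0.015278 = 119.8819444
  E → positive
Point 6:
  Latitude: degrees = first 2 digits = 79, minutes = 4.2851; 79 + 4.2851/60 = 79.0714183
  N ⇒ keep positive
  λ: degrees = first 3 digits = 158, minutes = 14.6144; 158 + 14.6144/60 = 158.2435733
  E → positive

1. -89.195333, 40.153167
2. 89.922333, -37.620667
3. -89.579833, -122.380683
4. -0.694667, -69.562139
5. -88.904361, 119.881944
6. 79.071418, 158.243573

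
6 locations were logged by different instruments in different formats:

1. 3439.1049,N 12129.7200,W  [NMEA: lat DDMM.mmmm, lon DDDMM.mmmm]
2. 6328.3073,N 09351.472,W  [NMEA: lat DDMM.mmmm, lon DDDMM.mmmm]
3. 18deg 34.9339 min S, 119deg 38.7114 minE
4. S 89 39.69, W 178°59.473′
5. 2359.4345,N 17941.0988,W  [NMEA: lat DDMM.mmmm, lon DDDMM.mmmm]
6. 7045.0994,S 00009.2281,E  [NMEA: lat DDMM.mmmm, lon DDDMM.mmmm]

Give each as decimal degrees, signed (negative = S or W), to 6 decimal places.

Point 1:
  φ: degrees = first 2 digits = 34, minutes = 39.1049; 34 + 39.1049/60 = 34.6517483
  N → positive
  λ: degrees = first 3 digits = 121, minutes = 29.72; 121 + 29.72/60 = 121.4953333
  W ⇒ negate
Point 2:
  Lat: split at 2 digits → 63° and 28.3073′; 63 + 28.3073/60 = 63.4717883
  N ⇒ keep positive
  Lon: split at 3 digits → 093° and 51.472′; 93 + 51.472/60 = 93.8578667
  W → negative
Point 3:
  Lat: 34.9339′ = 0.582232°; total 18.5822317
  hemisphere S, so the sign is −
  Lon: 119 + 38.7114/60 = 119.6451900
  E ⇒ keep positive
Point 4:
  Lat: 89 + 39.69/60 = 89.6615000
  hemisphere S, so the sign is −
  λ: 59.473′ = 0.991217°; total 178.9912167
  W ⇒ negate
Point 5:
  φ: split at 2 digits → 23° and 59.4345′; 23 + 59.4345/60 = 23.9905750
  N → positive
  λ: split at 3 digits → 179° and 41.0988′; 179 + 41.0988/60 = 179.6849800
  W ⇒ negate
Point 6:
  Latitude: split at 2 digits → 70° and 45.0994′; 70 + 45.0994/60 = 70.7516567
  S ⇒ negate
  Longitude: degrees = first 3 digits = 0, minutes = 9.2281; 0 + 9.2281/60 = 0.1538017
  E → positive

1. 34.651748, -121.495333
2. 63.471788, -93.857867
3. -18.582232, 119.645190
4. -89.661500, -178.991217
5. 23.990575, -179.684980
6. -70.751657, 0.153802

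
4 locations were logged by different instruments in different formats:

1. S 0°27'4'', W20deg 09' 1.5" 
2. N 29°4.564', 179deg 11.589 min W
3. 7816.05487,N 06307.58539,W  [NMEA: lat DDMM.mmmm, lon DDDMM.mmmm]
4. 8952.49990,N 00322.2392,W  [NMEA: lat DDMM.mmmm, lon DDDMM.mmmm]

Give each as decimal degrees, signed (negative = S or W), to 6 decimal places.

1. -0.451111, -20.150417
2. 29.076067, -179.193150
3. 78.267581, -63.126423
4. 89.874998, -3.370653

Point 1:
  Latitude: 0 + 27/60 + 4/3600 = 0.4511111
  hemisphere S, so the sign is −
  λ: 9′ + 1.5″ = 9.02500′; 20 + 9.02500/60 = 20.1504167
  W → negative
Point 2:
  φ: 29 + 4.564/60 = 29.0760667
  N ⇒ keep positive
  Longitude: 179 + 11.589/60 = 179.1931500
  hemisphere W, so the sign is −
Point 3:
  Latitude: degrees = first 2 digits = 78, minutes = 16.05487; 78 + 16.05487/60 = 78.2675812
  N ⇒ keep positive
  Lon: split at 3 digits → 063° and 7.58539′; 63 + 7.58539/60 = 63.1264232
  W ⇒ negate
Point 4:
  φ: degrees = first 2 digits = 89, minutes = 52.4999; 89 + 52.4999/60 = 89.8749983
  N → positive
  λ: split at 3 digits → 003° and 22.2392′; 3 + 22.2392/60 = 3.3706533
  W → negative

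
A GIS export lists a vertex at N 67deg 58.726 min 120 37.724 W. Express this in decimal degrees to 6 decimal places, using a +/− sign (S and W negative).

Latitude: 67 + 58.726/60 = 67.9787667
N ⇒ keep positive
Lon: 37.724′ = 0.628733°; total 120.6287333
W → negative

67.978767, -120.628733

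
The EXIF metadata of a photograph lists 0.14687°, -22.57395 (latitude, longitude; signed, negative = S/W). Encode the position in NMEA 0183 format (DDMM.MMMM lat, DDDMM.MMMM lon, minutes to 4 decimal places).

Latitude: minutes = (0.146870 − 0) × 60 = 8.812200
Longitude is negative → W; |value| = 22.573950
λ: 22° + 0.573950 × 60 = 22° 34.437000′

0008.8122,N / 02234.4370,W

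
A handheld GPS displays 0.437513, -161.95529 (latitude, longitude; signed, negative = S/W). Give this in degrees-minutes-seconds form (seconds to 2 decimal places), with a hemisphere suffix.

0°26′15.05″ N, 161°57′19.04″ W

Latitude: whole degrees 0; 26.25078′ → 26′ and 15.0468″
Longitude is negative → W; |value| = 161.955290
Longitude: whole degrees 161; 57.31740′ → 57′ and 19.0440″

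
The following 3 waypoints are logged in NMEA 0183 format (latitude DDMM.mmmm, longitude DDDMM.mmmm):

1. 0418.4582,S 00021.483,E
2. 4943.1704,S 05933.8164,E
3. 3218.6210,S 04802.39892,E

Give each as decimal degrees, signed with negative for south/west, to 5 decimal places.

Point 1:
  φ: split at 2 digits → 04° and 18.4582′; 4 + 18.4582/60 = 4.307637
  S ⇒ negate
  Longitude: degrees = first 3 digits = 0, minutes = 21.483; 0 + 21.483/60 = 0.358050
  E ⇒ keep positive
Point 2:
  φ: split at 2 digits → 49° and 43.1704′; 49 + 43.1704/60 = 49.719507
  S → negative
  Longitude: split at 3 digits → 059° and 33.8164′; 59 + 33.8164/60 = 59.563607
  E ⇒ keep positive
Point 3:
  φ: split at 2 digits → 32° and 18.621′; 32 + 18.621/60 = 32.310350
  S → negative
  Lon: split at 3 digits → 048° and 2.39892′; 48 + 2.39892/60 = 48.039982
  E → positive

1. -4.30764, 0.35805
2. -49.71951, 59.56361
3. -32.31035, 48.03998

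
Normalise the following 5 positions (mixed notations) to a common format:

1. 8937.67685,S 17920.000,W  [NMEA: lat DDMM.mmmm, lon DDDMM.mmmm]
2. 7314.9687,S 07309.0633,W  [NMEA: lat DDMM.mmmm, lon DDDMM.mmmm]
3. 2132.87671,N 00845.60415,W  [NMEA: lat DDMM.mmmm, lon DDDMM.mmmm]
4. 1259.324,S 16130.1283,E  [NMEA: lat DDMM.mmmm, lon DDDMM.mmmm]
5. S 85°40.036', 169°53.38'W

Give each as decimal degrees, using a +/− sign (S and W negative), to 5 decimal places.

1. -89.62795, -179.33333
2. -73.24948, -73.15106
3. 21.54795, -8.76007
4. -12.98873, 161.50214
5. -85.66727, -169.88967

Point 1:
  Latitude: split at 2 digits → 89° and 37.67685′; 89 + 37.67685/60 = 89.627948
  hemisphere S, so the sign is −
  Lon: degrees = first 3 digits = 179, minutes = 20; 179 + 20/60 = 179.333333
  W ⇒ negate
Point 2:
  φ: degrees = first 2 digits = 73, minutes = 14.9687; 73 + 14.9687/60 = 73.249478
  S ⇒ negate
  λ: degrees = first 3 digits = 73, minutes = 9.0633; 73 + 9.0633/60 = 73.151055
  W → negative
Point 3:
  Lat: split at 2 digits → 21° and 32.87671′; 21 + 32.87671/60 = 21.547945
  N ⇒ keep positive
  Longitude: degrees = first 3 digits = 8, minutes = 45.60415; 8 + 45.60415/60 = 8.760069
  W ⇒ negate
Point 4:
  φ: split at 2 digits → 12° and 59.324′; 12 + 59.324/60 = 12.988733
  S ⇒ negate
  Longitude: split at 3 digits → 161° and 30.1283′; 161 + 30.1283/60 = 161.502138
  E → positive
Point 5:
  Latitude: 40.036′ = 0.667267°; total 85.667267
  S → negative
  Lon: 53.38′ = 0.889667°; total 169.889667
  W → negative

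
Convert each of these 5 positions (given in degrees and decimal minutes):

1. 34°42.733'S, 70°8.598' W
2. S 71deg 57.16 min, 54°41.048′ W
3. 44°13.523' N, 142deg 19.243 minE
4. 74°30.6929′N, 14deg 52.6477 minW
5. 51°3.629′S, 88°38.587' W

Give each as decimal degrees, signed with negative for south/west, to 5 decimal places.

1. -34.71222, -70.14330
2. -71.95267, -54.68413
3. 44.22538, 142.32072
4. 74.51155, -14.87746
5. -51.06048, -88.64312

Point 1:
  Latitude: 42.733′ = 0.712217°; total 34.712217
  S → negative
  Longitude: 70 + 8.598/60 = 70.143300
  hemisphere W, so the sign is −
Point 2:
  Latitude: 57.16′ = 0.952667°; total 71.952667
  S ⇒ negate
  λ: 41.048′ = 0.684133°; total 54.684133
  W → negative
Point 3:
  Lat: 13.523′ = 0.225383°; total 44.225383
  N → positive
  Lon: 142 + 19.243/60 = 142.320717
  E → positive
Point 4:
  Latitude: 30.6929′ = 0.511548°; total 74.511548
  N → positive
  Lon: 52.6477′ = 0.877462°; total 14.877462
  hemisphere W, so the sign is −
Point 5:
  Latitude: 51 + 3.629/60 = 51.060483
  S → negative
  Longitude: 88 + 38.587/60 = 88.643117
  hemisphere W, so the sign is −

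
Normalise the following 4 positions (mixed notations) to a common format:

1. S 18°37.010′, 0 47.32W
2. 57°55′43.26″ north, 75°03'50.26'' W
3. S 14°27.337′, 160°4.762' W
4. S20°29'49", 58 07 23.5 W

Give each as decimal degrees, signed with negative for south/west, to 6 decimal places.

Point 1:
  Latitude: 37.01′ = 0.616833°; total 18.6168333
  S → negative
  Longitude: 0 + 47.32/60 = 0.7886667
  W → negative
Point 2:
  φ: 55′ + 43.26″ = 55.72100′; 57 + 55.72100/60 = 57.9286833
  N ⇒ keep positive
  Lon: 75 + 3/60 + 50.26/3600 = 75.0639611
  W ⇒ negate
Point 3:
  Latitude: 14 + 27.337/60 = 14.4556167
  hemisphere S, so the sign is −
  λ: 160 + 4.762/60 = 160.0793667
  W ⇒ negate
Point 4:
  φ: 29′ + 49″ = 29.81667′; 20 + 29.81667/60 = 20.4969444
  S ⇒ negate
  Longitude: 58° + 7/60 + 23.5/3600 = 58 + 0.116667 + 0.006528 = 58.1231944
  W → negative

1. -18.616833, -0.788667
2. 57.928683, -75.063961
3. -14.455617, -160.079367
4. -20.496944, -58.123194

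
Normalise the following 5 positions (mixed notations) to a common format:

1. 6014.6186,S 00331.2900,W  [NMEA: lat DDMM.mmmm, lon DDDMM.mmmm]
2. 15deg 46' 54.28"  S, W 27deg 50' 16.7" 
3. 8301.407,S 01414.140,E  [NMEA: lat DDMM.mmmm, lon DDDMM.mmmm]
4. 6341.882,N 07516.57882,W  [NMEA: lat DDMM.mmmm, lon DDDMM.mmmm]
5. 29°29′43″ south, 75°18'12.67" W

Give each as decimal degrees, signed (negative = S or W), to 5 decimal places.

Point 1:
  Lat: degrees = first 2 digits = 60, minutes = 14.6186; 60 + 14.6186/60 = 60.243643
  S ⇒ negate
  λ: degrees = first 3 digits = 3, minutes = 31.29; 3 + 31.29/60 = 3.521500
  W ⇒ negate
Point 2:
  Latitude: 15 + 46/60 + 54.28/3600 = 15.781744
  S ⇒ negate
  Lon: 50′ + 16.7″ = 50.27833′; 27 + 50.27833/60 = 27.837972
  W → negative
Point 3:
  Lat: degrees = first 2 digits = 83, minutes = 1.407; 83 + 1.407/60 = 83.023450
  S ⇒ negate
  Longitude: split at 3 digits → 014° and 14.14′; 14 + 14.14/60 = 14.235667
  E ⇒ keep positive
Point 4:
  Lat: split at 2 digits → 63° and 41.882′; 63 + 41.882/60 = 63.698033
  N → positive
  Longitude: degrees = first 3 digits = 75, minutes = 16.57882; 75 + 16.57882/60 = 75.276314
  W → negative
Point 5:
  Lat: 29° + 29/60 + 43/3600 = 29 + 0.483333 + 0.011944 = 29.495278
  S ⇒ negate
  Lon: 75 + 18/60 + 12.67/3600 = 75.303519
  hemisphere W, so the sign is −

1. -60.24364, -3.52150
2. -15.78174, -27.83797
3. -83.02345, 14.23567
4. 63.69803, -75.27631
5. -29.49528, -75.30352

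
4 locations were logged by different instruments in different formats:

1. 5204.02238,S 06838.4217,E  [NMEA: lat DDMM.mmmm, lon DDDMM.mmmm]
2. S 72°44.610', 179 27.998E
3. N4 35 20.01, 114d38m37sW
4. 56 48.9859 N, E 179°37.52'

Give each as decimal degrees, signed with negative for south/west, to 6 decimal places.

1. -52.067040, 68.640362
2. -72.743500, 179.466633
3. 4.588892, -114.643611
4. 56.816432, 179.625333

Point 1:
  Lat: split at 2 digits → 52° and 4.02238′; 52 + 4.02238/60 = 52.0670397
  hemisphere S, so the sign is −
  Longitude: degrees = first 3 digits = 68, minutes = 38.4217; 68 + 38.4217/60 = 68.6403617
  E ⇒ keep positive
Point 2:
  Latitude: 44.61′ = 0.743500°; total 72.7435000
  hemisphere S, so the sign is −
  Longitude: 179 + 27.998/60 = 179.4666333
  E → positive
Point 3:
  φ: 35′ + 20.01″ = 35.33350′; 4 + 35.33350/60 = 4.5888917
  N → positive
  Longitude: 114 + 38/60 + 37/3600 = 114.6436111
  hemisphere W, so the sign is −
Point 4:
  φ: 56 + 48.9859/60 = 56.8164317
  N ⇒ keep positive
  Lon: 37.52′ = 0.625333°; total 179.6253333
  E → positive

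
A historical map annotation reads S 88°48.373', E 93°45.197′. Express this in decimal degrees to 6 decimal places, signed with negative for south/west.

Latitude: 88 + 48.373/60 = 88.8062167
S → negative
Lon: 45.197′ = 0.753283°; total 93.7532833
E ⇒ keep positive

-88.806217, 93.753283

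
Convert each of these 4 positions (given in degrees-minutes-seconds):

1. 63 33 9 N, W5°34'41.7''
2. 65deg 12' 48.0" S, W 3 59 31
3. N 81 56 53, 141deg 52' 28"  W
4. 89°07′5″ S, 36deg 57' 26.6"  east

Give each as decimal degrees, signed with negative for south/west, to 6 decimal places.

1. 63.552500, -5.578250
2. -65.213333, -3.991944
3. 81.948056, -141.874444
4. -89.118056, 36.957389

Point 1:
  Latitude: 63° + 33/60 + 9/3600 = 63 + 0.550000 + 0.002500 = 63.5525000
  N → positive
  Lon: 5° + 34/60 + 41.7/3600 = 5 + 0.566667 + 0.011583 = 5.5782500
  hemisphere W, so the sign is −
Point 2:
  Lat: 65° + 12/60 + 48/3600 = 65 + 0.200000 + 0.013333 = 65.2133333
  hemisphere S, so the sign is −
  Longitude: 3° + 59/60 + 31/3600 = 3 + 0.983333 + 0.008611 = 3.9919444
  hemisphere W, so the sign is −
Point 3:
  Latitude: 81° + 56/60 + 53/3600 = 81 + 0.933333 + 0.014722 = 81.9480556
  N ⇒ keep positive
  Lon: 141 + 52/60 + 28/3600 = 141.8744444
  W → negative
Point 4:
  Lat: 89 + 7/60 + 5/3600 = 89.1180556
  S ⇒ negate
  Lon: 36° + 57/60 + 26.6/3600 = 36 + 0.950000 + 0.007389 = 36.9573889
  E → positive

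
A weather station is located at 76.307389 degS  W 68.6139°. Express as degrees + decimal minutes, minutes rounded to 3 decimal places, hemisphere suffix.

76° 18.443′ S, 68° 36.834′ W

Latitude: minutes = (76.307389 − 76) × 60 = 18.44334
Lon: minutes = (68.613900 − 68) × 60 = 36.83400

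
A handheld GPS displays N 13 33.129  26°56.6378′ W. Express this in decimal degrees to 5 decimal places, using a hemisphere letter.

φ: 33.129′ = 0.552150°; total 13.552150
Lon: 56.6378′ = 0.943963°; total 26.943963

13.55215° N, 26.94396° W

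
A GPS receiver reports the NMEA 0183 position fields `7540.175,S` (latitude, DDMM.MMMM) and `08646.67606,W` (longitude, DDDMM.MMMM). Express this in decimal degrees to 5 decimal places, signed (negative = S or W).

-75.66958, -86.77793

Lat: split at 2 digits → 75° and 40.175′; 75 + 40.175/60 = 75.669583
S ⇒ negate
Longitude: degrees = first 3 digits = 86, minutes = 46.67606; 86 + 46.67606/60 = 86.777934
W ⇒ negate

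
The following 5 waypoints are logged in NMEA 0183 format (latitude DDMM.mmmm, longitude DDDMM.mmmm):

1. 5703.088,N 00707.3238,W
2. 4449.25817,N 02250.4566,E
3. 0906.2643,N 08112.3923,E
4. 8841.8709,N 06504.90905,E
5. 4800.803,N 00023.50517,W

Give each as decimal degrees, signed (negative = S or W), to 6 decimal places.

Point 1:
  Latitude: split at 2 digits → 57° and 3.088′; 57 + 3.088/60 = 57.0514667
  N → positive
  λ: split at 3 digits → 007° and 7.3238′; 7 + 7.3238/60 = 7.1220633
  hemisphere W, so the sign is −
Point 2:
  Latitude: degrees = first 2 digits = 44, minutes = 49.25817; 44 + 49.25817/60 = 44.8209695
  N ⇒ keep positive
  λ: degrees = first 3 digits = 22, minutes = 50.4566; 22 + 50.4566/60 = 22.8409433
  E ⇒ keep positive
Point 3:
  Lat: split at 2 digits → 09° and 6.2643′; 9 + 6.2643/60 = 9.1044050
  N ⇒ keep positive
  λ: split at 3 digits → 081° and 12.3923′; 81 + 12.3923/60 = 81.2065383
  E → positive
Point 4:
  Lat: degrees = first 2 digits = 88, minutes = 41.8709; 88 + 41.8709/60 = 88.6978483
  N ⇒ keep positive
  Longitude: split at 3 digits → 065° and 4.90905′; 65 + 4.90905/60 = 65.0818175
  E ⇒ keep positive
Point 5:
  Lat: degrees = first 2 digits = 48, minutes = 0.803; 48 + 0.803/60 = 48.0133833
  N ⇒ keep positive
  Longitude: degrees = first 3 digits = 0, minutes = 23.50517; 0 + 23.50517/60 = 0.3917528
  W → negative

1. 57.051467, -7.122063
2. 44.820970, 22.840943
3. 9.104405, 81.206538
4. 88.697848, 65.081818
5. 48.013383, -0.391753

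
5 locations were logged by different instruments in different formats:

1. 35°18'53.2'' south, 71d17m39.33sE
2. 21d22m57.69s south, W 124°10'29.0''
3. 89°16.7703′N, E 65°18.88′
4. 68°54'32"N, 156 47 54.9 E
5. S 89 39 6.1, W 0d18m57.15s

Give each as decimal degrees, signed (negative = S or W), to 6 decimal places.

1. -35.314778, 71.294258
2. -21.382692, -124.174722
3. 89.279505, 65.314667
4. 68.908889, 156.798583
5. -89.651694, -0.315875

Point 1:
  Latitude: 35° + 18/60 + 53.2/3600 = 35 + 0.300000 + 0.014778 = 35.3147778
  hemisphere S, so the sign is −
  Longitude: 17′ + 39.33″ = 17.65550′; 71 + 17.65550/60 = 71.2942583
  E ⇒ keep positive
Point 2:
  Latitude: 21° + 22/60 + 57.69/3600 = 21 + 0.366667 + 0.016025 = 21.3826917
  S ⇒ negate
  Longitude: 10′ + 29″ = 10.48333′; 124 + 10.48333/60 = 124.1747222
  hemisphere W, so the sign is −
Point 3:
  φ: 89 + 16.7703/60 = 89.2795050
  N → positive
  Longitude: 65 + 18.88/60 = 65.3146667
  E → positive
Point 4:
  Latitude: 68° + 54/60 + 32/3600 = 68 + 0.900000 + 0.008889 = 68.9088889
  N ⇒ keep positive
  Longitude: 156 + 47/60 + 54.9/3600 = 156.7985833
  E ⇒ keep positive
Point 5:
  φ: 89° + 39/60 + 6.1/3600 = 89 + 0.650000 + 0.001694 = 89.6516944
  hemisphere S, so the sign is −
  Lon: 0° + 18/60 + 57.15/3600 = 0 + 0.300000 + 0.015875 = 0.3158750
  W ⇒ negate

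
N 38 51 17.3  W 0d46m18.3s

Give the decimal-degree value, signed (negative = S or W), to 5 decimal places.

Latitude: 38 + 51/60 + 17.3/3600 = 38.854806
N → positive
Longitude: 0 + 46/60 + 18.3/3600 = 0.771750
W ⇒ negate

38.85481, -0.77175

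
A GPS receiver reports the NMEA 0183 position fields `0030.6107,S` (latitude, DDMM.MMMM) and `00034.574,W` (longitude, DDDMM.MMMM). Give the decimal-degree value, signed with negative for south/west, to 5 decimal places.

Latitude: split at 2 digits → 00° and 30.6107′; 0 + 30.6107/60 = 0.510178
S ⇒ negate
λ: degrees = first 3 digits = 0, minutes = 34.574; 0 + 34.574/60 = 0.576233
hemisphere W, so the sign is −

-0.51018, -0.57623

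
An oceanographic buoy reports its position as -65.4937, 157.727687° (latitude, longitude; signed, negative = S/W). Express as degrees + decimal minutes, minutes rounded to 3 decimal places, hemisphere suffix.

65° 29.622′ S, 157° 43.661′ E

Latitude is negative → S; |value| = 65.493700
Lat: 65° + 0.493700 × 60 = 65° 29.62200′
Longitude: fractional part 0.727687 → 43.66122 minutes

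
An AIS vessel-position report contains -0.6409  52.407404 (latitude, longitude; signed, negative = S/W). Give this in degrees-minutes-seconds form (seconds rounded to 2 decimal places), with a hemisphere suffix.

0°38′27.24″ S, 52°24′26.65″ E

Latitude is negative → S; |value| = 0.640900
Lat: whole degrees 0; 38.45400′ → 38′ and 27.2400″
Longitude: 0.407404 × 60 = 24.44424′ → 24′, remainder × 60 = 26.6544″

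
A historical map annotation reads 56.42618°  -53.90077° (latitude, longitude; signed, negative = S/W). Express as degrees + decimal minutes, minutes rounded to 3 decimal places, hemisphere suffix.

56° 25.571′ N, 53° 54.046′ W

Lat: minutes = (56.426180 − 56) × 60 = 25.57080
Longitude is negative → W; |value| = 53.900770
Longitude: minutes = (53.900770 − 53) × 60 = 54.04620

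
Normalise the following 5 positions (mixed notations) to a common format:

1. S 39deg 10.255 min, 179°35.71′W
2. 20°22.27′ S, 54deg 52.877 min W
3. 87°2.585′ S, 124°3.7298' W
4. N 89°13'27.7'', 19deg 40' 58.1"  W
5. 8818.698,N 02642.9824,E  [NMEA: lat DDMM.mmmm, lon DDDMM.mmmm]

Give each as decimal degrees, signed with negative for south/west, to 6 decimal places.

1. -39.170917, -179.595167
2. -20.371167, -54.881283
3. -87.043083, -124.062163
4. 89.224361, -19.682806
5. 88.311633, 26.716373

Point 1:
  Lat: 39 + 10.255/60 = 39.1709167
  S ⇒ negate
  Lon: 35.71′ = 0.595167°; total 179.5951667
  W → negative
Point 2:
  Lat: 22.27′ = 0.371167°; total 20.3711667
  S ⇒ negate
  Lon: 52.877′ = 0.881283°; total 54.8812833
  W ⇒ negate
Point 3:
  Latitude: 87 + 2.585/60 = 87.0430833
  S ⇒ negate
  Longitude: 124 + 3.7298/60 = 124.0621633
  W → negative
Point 4:
  Latitude: 89 + 13/60 + 27.7/3600 = 89.2243611
  N ⇒ keep positive
  Longitude: 19 + 40/60 + 58.1/3600 = 19.6828056
  W ⇒ negate
Point 5:
  Latitude: degrees = first 2 digits = 88, minutes = 18.698; 88 + 18.698/60 = 88.3116333
  N → positive
  Lon: split at 3 digits → 026° and 42.9824′; 26 + 42.9824/60 = 26.7163733
  E → positive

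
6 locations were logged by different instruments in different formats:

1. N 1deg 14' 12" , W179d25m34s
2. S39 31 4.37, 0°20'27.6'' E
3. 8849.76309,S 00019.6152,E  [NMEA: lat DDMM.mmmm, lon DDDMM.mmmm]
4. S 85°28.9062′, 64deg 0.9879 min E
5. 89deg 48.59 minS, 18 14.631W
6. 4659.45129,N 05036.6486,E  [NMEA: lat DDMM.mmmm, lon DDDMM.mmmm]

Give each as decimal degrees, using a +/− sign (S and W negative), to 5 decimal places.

Point 1:
  Lat: 1 + 14/60 + 12/3600 = 1.236667
  N ⇒ keep positive
  Lon: 25′ + 34″ = 25.56667′; 179 + 25.56667/60 = 179.426111
  W ⇒ negate
Point 2:
  Lat: 39° + 31/60 + 4.37/3600 = 39 + 0.516667 + 0.001214 = 39.517881
  hemisphere S, so the sign is −
  Longitude: 20′ + 27.6″ = 20.46000′; 0 + 20.46000/60 = 0.341000
  E ⇒ keep positive
Point 3:
  Latitude: split at 2 digits → 88° and 49.76309′; 88 + 49.76309/60 = 88.829385
  S ⇒ negate
  λ: split at 3 digits → 000° and 19.6152′; 0 + 19.6152/60 = 0.326920
  E → positive
Point 4:
  Latitude: 28.9062′ = 0.481770°; total 85.481770
  S → negative
  λ: 64 + 0.9879/60 = 64.016465
  E ⇒ keep positive
Point 5:
  Lat: 89 + 48.59/60 = 89.809833
  S → negative
  λ: 18 + 14.631/60 = 18.243850
  W → negative
Point 6:
  Latitude: degrees = first 2 digits = 46, minutes = 59.45129; 46 + 59.45129/60 = 46.990855
  N → positive
  Lon: split at 3 digits → 050° and 36.6486′; 50 + 36.6486/60 = 50.610810
  E → positive

1. 1.23667, -179.42611
2. -39.51788, 0.34100
3. -88.82938, 0.32692
4. -85.48177, 64.01647
5. -89.80983, -18.24385
6. 46.99085, 50.61081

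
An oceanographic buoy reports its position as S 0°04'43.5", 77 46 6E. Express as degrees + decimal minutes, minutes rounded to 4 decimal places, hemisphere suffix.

Latitude: seconds/60 = 0.72500; minutes = 4 + 0.72500 = 4.725000
Longitude: seconds/60 = 0.10000; minutes = 46 + 0.10000 = 46.100000

0° 4.7250′ S, 77° 46.1000′ E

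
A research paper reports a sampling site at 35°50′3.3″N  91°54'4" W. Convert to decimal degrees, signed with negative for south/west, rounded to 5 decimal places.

35.83425, -91.90111

Lat: 35 + 50/60 + 3.3/3600 = 35.834250
N → positive
Lon: 54′ + 4″ = 54.06667′; 91 + 54.06667/60 = 91.901111
hemisphere W, so the sign is −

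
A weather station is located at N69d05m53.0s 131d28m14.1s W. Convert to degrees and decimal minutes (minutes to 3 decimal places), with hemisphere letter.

69° 5.883′ N, 131° 28.235′ W

Lat: seconds/60 = 0.88333; minutes = 5 + 0.88333 = 5.88333
Longitude: seconds/60 = 0.23500; minutes = 28 + 0.23500 = 28.23500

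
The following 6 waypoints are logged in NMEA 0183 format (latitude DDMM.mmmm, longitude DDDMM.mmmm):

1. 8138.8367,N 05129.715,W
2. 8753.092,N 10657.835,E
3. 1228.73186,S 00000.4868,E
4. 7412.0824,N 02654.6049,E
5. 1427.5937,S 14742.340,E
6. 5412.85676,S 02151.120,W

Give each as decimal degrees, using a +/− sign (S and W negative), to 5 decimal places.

1. 81.64728, -51.49525
2. 87.88487, 106.96392
3. -12.47886, 0.00811
4. 74.20137, 26.91008
5. -14.45990, 147.70567
6. -54.21428, -21.85200

Point 1:
  φ: split at 2 digits → 81° and 38.8367′; 81 + 38.8367/60 = 81.647278
  N → positive
  Lon: degrees = first 3 digits = 51, minutes = 29.715; 51 + 29.715/60 = 51.495250
  W ⇒ negate
Point 2:
  Latitude: split at 2 digits → 87° and 53.092′; 87 + 53.092/60 = 87.884867
  N → positive
  Lon: degrees = first 3 digits = 106, minutes = 57.835; 106 + 57.835/60 = 106.963917
  E → positive
Point 3:
  Lat: degrees = first 2 digits = 12, minutes = 28.73186; 12 + 28.73186/60 = 12.478864
  hemisphere S, so the sign is −
  λ: split at 3 digits → 000° and 0.4868′; 0 + 0.4868/60 = 0.008113
  E ⇒ keep positive
Point 4:
  Latitude: split at 2 digits → 74° and 12.0824′; 74 + 12.0824/60 = 74.201373
  N → positive
  λ: split at 3 digits → 026° and 54.6049′; 26 + 54.6049/60 = 26.910082
  E ⇒ keep positive
Point 5:
  Latitude: degrees = first 2 digits = 14, minutes = 27.5937; 14 + 27.5937/60 = 14.459895
  S ⇒ negate
  λ: degrees = first 3 digits = 147, minutes = 42.34; 147 + 42.34/60 = 147.705667
  E → positive
Point 6:
  φ: split at 2 digits → 54° and 12.85676′; 54 + 12.85676/60 = 54.214279
  S ⇒ negate
  Lon: split at 3 digits → 021° and 51.12′; 21 + 51.12/60 = 21.852000
  hemisphere W, so the sign is −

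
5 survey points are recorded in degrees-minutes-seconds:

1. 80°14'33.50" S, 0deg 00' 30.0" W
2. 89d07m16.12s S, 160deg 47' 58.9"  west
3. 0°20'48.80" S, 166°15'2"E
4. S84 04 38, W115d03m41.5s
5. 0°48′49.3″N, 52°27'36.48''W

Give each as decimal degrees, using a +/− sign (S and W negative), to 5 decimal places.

Point 1:
  Lat: 80 + 14/60 + 33.5/3600 = 80.242639
  S ⇒ negate
  λ: 0′ + 30″ = 0.50000′; 0 + 0.50000/60 = 0.008333
  W ⇒ negate
Point 2:
  Lat: 89 + 7/60 + 16.12/3600 = 89.121144
  hemisphere S, so the sign is −
  Lon: 47′ + 58.9″ = 47.98167′; 160 + 47.98167/60 = 160.799694
  W ⇒ negate
Point 3:
  Latitude: 0 + 20/60 + 48.8/3600 = 0.346889
  hemisphere S, so the sign is −
  Lon: 15′ + 2″ = 15.03333′; 166 + 15.03333/60 = 166.250556
  E ⇒ keep positive
Point 4:
  φ: 4′ + 38″ = 4.63333′; 84 + 4.63333/60 = 84.077222
  S → negative
  Lon: 115° + 3/60 + 41.5/3600 = 115 + 0.050000 + 0.011528 = 115.061528
  W → negative
Point 5:
  φ: 0 + 48/60 + 49.3/3600 = 0.813694
  N → positive
  Lon: 27′ + 36.48″ = 27.60800′; 52 + 27.60800/60 = 52.460133
  W ⇒ negate

1. -80.24264, -0.00833
2. -89.12114, -160.79969
3. -0.34689, 166.25056
4. -84.07722, -115.06153
5. 0.81369, -52.46013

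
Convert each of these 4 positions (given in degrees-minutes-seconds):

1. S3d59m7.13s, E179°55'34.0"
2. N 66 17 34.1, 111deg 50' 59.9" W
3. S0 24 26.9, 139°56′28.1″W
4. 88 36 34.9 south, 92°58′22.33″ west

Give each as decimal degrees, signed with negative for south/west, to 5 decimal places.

Point 1:
  Latitude: 59′ + 7.13″ = 59.11883′; 3 + 59.11883/60 = 3.985314
  hemisphere S, so the sign is −
  Longitude: 179 + 55/60 + 34/3600 = 179.926111
  E → positive
Point 2:
  φ: 66° + 17/60 + 34.1/3600 = 66 + 0.283333 + 0.009472 = 66.292806
  N → positive
  λ: 111 + 50/60 + 59.9/3600 = 111.849972
  W ⇒ negate
Point 3:
  Lat: 0° + 24/60 + 26.9/3600 = 0 + 0.400000 + 0.007472 = 0.407472
  S ⇒ negate
  Longitude: 56′ + 28.1″ = 56.46833′; 139 + 56.46833/60 = 139.941139
  W → negative
Point 4:
  Latitude: 88° + 36/60 + 34.9/3600 = 88 + 0.600000 + 0.009694 = 88.609694
  S ⇒ negate
  λ: 92° + 58/60 + 22.33/3600 = 92 + 0.966667 + 0.006203 = 92.972869
  W ⇒ negate

1. -3.98531, 179.92611
2. 66.29281, -111.84997
3. -0.40747, -139.94114
4. -88.60969, -92.97287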